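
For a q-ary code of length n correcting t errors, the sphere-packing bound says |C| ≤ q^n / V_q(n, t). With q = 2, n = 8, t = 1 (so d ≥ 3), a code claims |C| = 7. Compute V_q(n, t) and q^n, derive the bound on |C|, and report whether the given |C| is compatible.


V_q(n, t) = 9, q^n = 256, Hamming bound = 28, |C| = 7 ≤ bound (satisfied).

Step 1: Compute V_q(n, t) = Σ_{j=0}^1 C(n, j) (q−1)^j.
  j = 0: C(8,0)·(1)^0 = 1·1 = 1.
  j = 1: C(8,1)·(1)^1 = 8·1 = 8.
  V_q(n, t) = 1 + 8 = 9.
Step 2: q^n = 2^8 = 256.
Step 3: Hamming bound ⌊q^n / V_q(n,t)⌋ = ⌊256/9⌋ = 28.
Step 4: Compare |C| = 7 to 28: satisfied.
The claimed |C| lies below the Hamming bound.


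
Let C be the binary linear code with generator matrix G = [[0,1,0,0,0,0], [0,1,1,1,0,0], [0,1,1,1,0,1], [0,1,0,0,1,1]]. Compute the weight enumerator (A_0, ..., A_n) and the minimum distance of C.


Weight distribution: A_0 = 1, A_1 = 3, A_2 = 4, A_3 = 4, A_4 = 3, A_5 = 1. Minimum distance d = 1.

Enumerate all 2^4 = 16 messages m ∈ F_2^4.
For each, compute codeword c = mG in F_2^6, then tally its weight.
  m = 0000 → c = 000000, weight = 0.
  m = 1000 → c = 010000, weight = 1.
  m = 0100 → c = 011100, weight = 3.
  m = 1100 → c = 001100, weight = 2.
  m = 0010 → c = 011101, weight = 4.
  m = 1010 → c = 001101, weight = 3.
  m = 0110 → c = 000001, weight = 1.
  m = 1110 → c = 010001, weight = 2.
  m = 0001 → c = 010011, weight = 3.
  m = 1001 → c = 000011, weight = 2.
  m = 0101 → c = 001111, weight = 4.
  m = 1101 → c = 011111, weight = 5.
  m = 0011 → c = 001110, weight = 3.
  m = 1011 → c = 011110, weight = 4.
  m = 0111 → c = 010010, weight = 2.
  m = 1111 → c = 000010, weight = 1.
Tally weights:
  weight 0: 1 codewords.
  weight 1: 3 codewords.
  weight 2: 4 codewords.
  weight 3: 4 codewords.
  weight 4: 3 codewords.
  weight 5: 1 codewords.
Minimum distance d = smallest w > 0 with A_w > 0 = 1.
Sanity: Σ A_w = 16 = 2^4 = 16 ✓.


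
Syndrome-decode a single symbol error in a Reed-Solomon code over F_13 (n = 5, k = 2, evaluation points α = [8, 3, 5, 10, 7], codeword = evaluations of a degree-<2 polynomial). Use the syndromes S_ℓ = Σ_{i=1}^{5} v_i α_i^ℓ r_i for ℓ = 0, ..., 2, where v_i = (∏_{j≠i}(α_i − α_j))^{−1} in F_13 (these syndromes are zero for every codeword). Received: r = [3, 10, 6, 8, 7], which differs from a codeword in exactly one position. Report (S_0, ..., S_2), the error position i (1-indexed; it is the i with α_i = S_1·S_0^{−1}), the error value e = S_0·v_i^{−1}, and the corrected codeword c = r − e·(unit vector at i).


S = (6, 4, 7), error at position 3, error magnitude e = 4, c = [3, 10, 2, 8, 7].

Step 1: column multipliers v_i = (∏_{j≠i}(α_i − α_j))^{−1} mod 13.
  i = 1 (α = 8): (8−3)(8−5)(8−10)(8−7) = 5·3·(−2)·1 = −30 ≡ 9, so v_1 = 9^{−1} = 3 (mod 13).
  i = 2 (α = 3): (3−8)(3−5)(3−10)(3−7) = (−5)·(−2)·(−7)·(−4) = 280 ≡ 7, so v_2 = 7^{−1} = 2 (mod 13).
  i = 3 (α = 5): (5−8)(5−3)(5−10)(5−7) = (−3)·2·(−5)·(−2) = −60 ≡ 5, so v_3 = 5^{−1} = 8 (mod 13).
  i = 4 (α = 10): (10−8)(10−3)(10−5)(10−7) = 2·7·5·3 = 210 ≡ 2, so v_4 = 2^{−1} = 7 (mod 13).
  i = 5 (α = 7): (7−8)(7−3)(7−5)(7−10) = (−1)·4·2·(−3) = 24 ≡ 11, so v_5 = 11^{−1} = 6 (mod 13).
  v = [3, 2, 8, 7, 6].
Step 2: syndromes of r = [3, 10, 6, 8, 7] (all sums mod 13).
  S_0 = Σ v_i r_i = 3·3 + 2·10 + 8·6 + 7·8 + 6·7 = 175 ≡ 6.
  S_1 = Σ v_i α_i r_i = 3·8·3 + 2·3·10 + 8·5·6 + 7·10·8 + 6·7·7 = 1226 ≡ 4.
  α_i^2 mod 13 = [12, 9, 12, 9, 10].
  S_2 = Σ v_i α_i^2 r_i = 3·12·3 + 2·9·10 + 8·12·6 + 7·9·8 + 6·10·7 = 1788 ≡ 7.
  S = (6, 4, 7) ≠ 0, so r is not a codeword (an error is present).
Step 3: locate the error. For a single error e at position i, S_ℓ = v_i·e·α_i^ℓ, so α_err = S_1/S_0.
  S_0^{−1} = 6^{−1} = 11 (mod 13), so α_err = 4·11 = 44 ≡ 5 = α_3. Error position i = 3.
  Consistency check: S_2/S_1 = 7·10 = 70 ≡ 5 = α_err ✓ (single-error assumption holds).
Step 4: error magnitude e = S_0/v_3 = S_0·∏_{j≠3}(α_3 − α_j) = 6·5 = 30 ≡ 4 (mod 13).
Step 5: correct position 3: c_3 = r_3 − e = 6 − 4 ≡ 2 (mod 13). Hence c = [3, 10, 2, 8, 7].
  Check: interpolating c through the α_i gives m(x) = 9 + 9·x (degree < 2) with m(α_i) = c_i for every i, so c is indeed a codeword.


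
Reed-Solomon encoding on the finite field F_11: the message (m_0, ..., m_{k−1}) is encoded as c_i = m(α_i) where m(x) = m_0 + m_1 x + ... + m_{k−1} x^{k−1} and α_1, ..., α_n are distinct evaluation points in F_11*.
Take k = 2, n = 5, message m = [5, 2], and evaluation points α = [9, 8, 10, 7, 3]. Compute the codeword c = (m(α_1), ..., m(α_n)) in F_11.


c = [1, 10, 3, 8, 0]

Message polynomial: m(x) = 5 + 2·x (mod 11).
For each evaluation point α_i, compute m(α_i) mod 11:
  α_1 = 9: Horner steps 2 → 1, so m(9) = 1.
  α_2 = 8: Horner steps 2 → 10, so m(8) = 10.
  α_3 = 10: Horner steps 2 → 3, so m(10) = 3.
  α_4 = 7: Horner steps 2 → 8, so m(7) = 8.
  α_5 = 3: Horner steps 2 → 0, so m(3) = 0.
Codeword c = [1, 10, 3, 8, 0] ∈ F_11^5.


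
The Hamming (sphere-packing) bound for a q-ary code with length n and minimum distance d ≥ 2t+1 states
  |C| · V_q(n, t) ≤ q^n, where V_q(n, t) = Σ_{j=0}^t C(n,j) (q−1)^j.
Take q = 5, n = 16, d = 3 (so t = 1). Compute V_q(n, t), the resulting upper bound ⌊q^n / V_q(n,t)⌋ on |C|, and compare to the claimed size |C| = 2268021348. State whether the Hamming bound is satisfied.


V_q(n, t) = 65, q^n = 152587890625, Hamming bound = 2347506009, |C| = 2268021348 ≤ bound (satisfied).

Step 1: Compute V_q(n, t) = Σ_{j=0}^1 C(n, j) (q−1)^j.
  j = 0: C(16,0)·(4)^0 = 1·1 = 1.
  j = 1: C(16,1)·(4)^1 = 16·4 = 64.
  V_q(n, t) = 1 + 64 = 65.
Step 2: q^n = 5^16 = 152587890625.
Step 3: Hamming bound ⌊q^n / V_q(n,t)⌋ = ⌊152587890625/65⌋ = 2347506009.
Step 4: Compare |C| = 2268021348 to 2347506009: satisfied.
The claimed |C| lies below the Hamming bound.


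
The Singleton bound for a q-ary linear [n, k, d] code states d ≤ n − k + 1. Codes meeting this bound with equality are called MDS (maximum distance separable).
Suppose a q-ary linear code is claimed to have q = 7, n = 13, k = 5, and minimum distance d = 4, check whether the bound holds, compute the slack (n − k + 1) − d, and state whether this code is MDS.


Singleton RHS = n − k + 1 = 9, slack = 5, bound satisfied, not MDS.

Singleton bound: d ≤ n − k + 1.
Here n = 13, k = 5, so n − k + 1 = 9.
Given d = 4, check d ≤ 9: YES.
Slack = (n − k + 1) − d = 5.
The code is NOT MDS (slack = 5 > 0).
Description: the claimed parameters are [13, 5, 4]_7; such a code would be non-MDS.


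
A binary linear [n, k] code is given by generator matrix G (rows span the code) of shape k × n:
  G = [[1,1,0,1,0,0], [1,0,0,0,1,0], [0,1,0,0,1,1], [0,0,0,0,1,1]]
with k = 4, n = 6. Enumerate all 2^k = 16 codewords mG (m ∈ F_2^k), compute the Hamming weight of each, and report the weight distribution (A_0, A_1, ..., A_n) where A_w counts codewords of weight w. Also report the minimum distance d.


Weight distribution: A_0 = 1, A_1 = 1, A_2 = 6, A_3 = 6, A_4 = 1, A_5 = 1. Minimum distance d = 1.

Enumerate all 2^4 = 16 messages m ∈ F_2^4.
For each, compute codeword c = mG in F_2^6, then tally its weight.
  m = 0000 → c = 000000, weight = 0.
  m = 1000 → c = 110100, weight = 3.
  m = 0100 → c = 100010, weight = 2.
  m = 1100 → c = 010110, weight = 3.
  m = 0010 → c = 010011, weight = 3.
  m = 1010 → c = 100111, weight = 4.
  m = 0110 → c = 110001, weight = 3.
  m = 1110 → c = 000101, weight = 2.
  m = 0001 → c = 000011, weight = 2.
  m = 1001 → c = 110111, weight = 5.
  m = 0101 → c = 100001, weight = 2.
  m = 1101 → c = 010101, weight = 3.
  m = 0011 → c = 010000, weight = 1.
  m = 1011 → c = 100100, weight = 2.
  m = 0111 → c = 110010, weight = 3.
  m = 1111 → c = 000110, weight = 2.
Tally weights:
  weight 0: 1 codewords.
  weight 1: 1 codewords.
  weight 2: 6 codewords.
  weight 3: 6 codewords.
  weight 4: 1 codewords.
  weight 5: 1 codewords.
Minimum distance d = smallest w > 0 with A_w > 0 = 1.
Sanity: Σ A_w = 16 = 2^4 = 16 ✓.


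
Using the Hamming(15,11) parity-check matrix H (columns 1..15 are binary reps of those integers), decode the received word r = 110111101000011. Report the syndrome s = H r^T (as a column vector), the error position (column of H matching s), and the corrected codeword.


s = (1, 0, 1, 1)^T, error position = 11, corrected codeword c = 110111101010011

Compute s = H r^T mod 2 one row at a time:
  s_1 = 0 + 1 + 0 + 0 + 0 + 0 + 1 + 1 = 3 ≡ 1 (mod 2).
  s_2 = 1 + 1 + 1 + 1 + 0 + 0 + 1 + 1 = 6 ≡ 0 (mod 2).
  s_3 = 1 + 0 + 1 + 1 + 0 + 0 + 1 + 1 = 5 ≡ 1 (mod 2).
  s_4 = 1 + 0 + 1 + 1 + 1 + 0 + 0 + 1 = 5 ≡ 1 (mod 2).
s = (1, 0, 1, 1)^T — this equals column 11 of H (binary 1011), so error is at position 11.
Correct: flip bit 11 of r = 110111101000011 to get c = 110111101010011.


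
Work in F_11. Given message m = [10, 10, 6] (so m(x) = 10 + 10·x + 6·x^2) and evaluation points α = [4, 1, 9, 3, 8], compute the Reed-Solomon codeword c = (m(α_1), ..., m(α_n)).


c = [3, 4, 3, 6, 1]

Message polynomial: m(x) = 10 + 10·x + 6·x^2 (mod 11).
For each evaluation point α_i, compute m(α_i) mod 11:
  α_1 = 4: Horner steps 6 → 1 → 3, so m(4) = 3.
  α_2 = 1: Horner steps 6 → 5 → 4, so m(1) = 4.
  α_3 = 9: Horner steps 6 → 9 → 3, so m(9) = 3.
  α_4 = 3: Horner steps 6 → 6 → 6, so m(3) = 6.
  α_5 = 8: Horner steps 6 → 3 → 1, so m(8) = 1.
Codeword c = [3, 4, 3, 6, 1] ∈ F_11^5.


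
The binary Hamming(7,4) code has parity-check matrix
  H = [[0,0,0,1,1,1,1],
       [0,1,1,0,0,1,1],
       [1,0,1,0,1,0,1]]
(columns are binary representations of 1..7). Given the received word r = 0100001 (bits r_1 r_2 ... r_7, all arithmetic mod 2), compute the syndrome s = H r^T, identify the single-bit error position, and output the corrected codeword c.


s = (1, 0, 1)^T, error position = 5, corrected codeword c = 0100101

Compute s = H r^T mod 2 one row at a time:
  s_1 = 0 + 0 + 0 + 1 = 1 ≡ 1 (mod 2).
  s_2 = 1 + 0 + 0 + 1 = 2 ≡ 0 (mod 2).
  s_3 = 0 + 0 + 0 + 1 = 1 ≡ 1 (mod 2).
s = (1, 0, 1)^T — this equals column 5 of H (binary 101), so error is at position 5.
Correct: flip bit 5 of r = 0100001 to get c = 0100101.


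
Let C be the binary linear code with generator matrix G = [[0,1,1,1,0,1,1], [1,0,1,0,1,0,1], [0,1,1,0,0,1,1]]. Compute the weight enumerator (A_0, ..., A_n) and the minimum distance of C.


Weight distribution: A_0 = 1, A_1 = 1, A_4 = 3, A_5 = 3. Minimum distance d = 1.

Enumerate all 2^3 = 8 messages m ∈ F_2^3.
For each, compute codeword c = mG in F_2^7, then tally its weight.
  m = 000 → c = 0000000, weight = 0.
  m = 100 → c = 0111011, weight = 5.
  m = 010 → c = 1010101, weight = 4.
  m = 110 → c = 1101110, weight = 5.
  m = 001 → c = 0110011, weight = 4.
  m = 101 → c = 0001000, weight = 1.
  m = 011 → c = 1100110, weight = 4.
  m = 111 → c = 1011101, weight = 5.
Tally weights:
  weight 0: 1 codewords.
  weight 1: 1 codewords.
  weight 4: 3 codewords.
  weight 5: 3 codewords.
Minimum distance d = smallest w > 0 with A_w > 0 = 1.
Sanity: Σ A_w = 8 = 2^3 = 8 ✓.


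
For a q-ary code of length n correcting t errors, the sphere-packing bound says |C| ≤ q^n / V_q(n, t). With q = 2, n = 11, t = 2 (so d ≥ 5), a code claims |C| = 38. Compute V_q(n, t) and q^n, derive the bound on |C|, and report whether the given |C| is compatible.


V_q(n, t) = 67, q^n = 2048, Hamming bound = 30, |C| = 38 > bound (violated).

Step 1: Compute V_q(n, t) = Σ_{j=0}^2 C(n, j) (q−1)^j.
  j = 0: C(11,0)·(1)^0 = 1·1 = 1.
  j = 1: C(11,1)·(1)^1 = 11·1 = 11.
  j = 2: C(11,2)·(1)^2 = 55·1 = 55.
  V_q(n, t) = 1 + 11 + 55 = 67.
Step 2: q^n = 2^11 = 2048.
Step 3: Hamming bound ⌊q^n / V_q(n,t)⌋ = ⌊2048/67⌋ = 30.
Step 4: Compare |C| = 38 to 30: violated.
The claimed |C| lies above the Hamming bound, so no 2-ary code of length 11 with d ≥ 5 can have 38 codewords.


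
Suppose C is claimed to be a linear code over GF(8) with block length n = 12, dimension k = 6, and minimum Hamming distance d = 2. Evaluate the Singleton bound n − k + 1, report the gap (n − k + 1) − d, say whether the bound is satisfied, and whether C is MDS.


Singleton RHS = n − k + 1 = 7, slack = 5, bound satisfied, not MDS.

Singleton bound: d ≤ n − k + 1.
Here n = 12, k = 6, so n − k + 1 = 7.
Given d = 2, check d ≤ 7: YES.
Slack = (n − k + 1) − d = 5.
The code is NOT MDS (slack = 5 > 0).
Description: the claimed parameters are [12, 6, 2]_8; such a code would be non-MDS.


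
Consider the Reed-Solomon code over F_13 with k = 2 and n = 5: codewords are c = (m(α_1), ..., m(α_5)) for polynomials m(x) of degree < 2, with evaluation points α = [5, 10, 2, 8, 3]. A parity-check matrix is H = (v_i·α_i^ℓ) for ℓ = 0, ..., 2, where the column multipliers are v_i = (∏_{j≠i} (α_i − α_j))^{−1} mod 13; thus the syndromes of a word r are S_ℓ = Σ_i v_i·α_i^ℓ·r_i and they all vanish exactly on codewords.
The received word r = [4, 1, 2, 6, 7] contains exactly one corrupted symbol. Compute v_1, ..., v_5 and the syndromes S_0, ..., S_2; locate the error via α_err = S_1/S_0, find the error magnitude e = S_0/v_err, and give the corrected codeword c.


S = (11, 6, 8), error at position 2, error magnitude e = 11, c = [4, 3, 2, 6, 7].

Step 1: column multipliers v_i = (∏_{j≠i}(α_i − α_j))^{−1} mod 13.
  i = 1 (α = 5): (5−10)(5−2)(5−8)(5−3) = (−5)·3·(−3)·2 = 90 ≡ 12, so v_1 = 12^{−1} = 12 (mod 13).
  i = 2 (α = 10): (10−5)(10−2)(10−8)(10−3) = 5·8·2·7 = 560 ≡ 1, so v_2 = 1^{−1} = 1 (mod 13).
  i = 3 (α = 2): (2−5)(2−10)(2−8)(2−3) = (−3)·(−8)·(−6)·(−1) = 144 ≡ 1, so v_3 = 1^{−1} = 1 (mod 13).
  i = 4 (α = 8): (8−5)(8−10)(8−2)(8−3) = 3·(−2)·6·5 = −180 ≡ 2, so v_4 = 2^{−1} = 7 (mod 13).
  i = 5 (α = 3): (3−5)(3−10)(3−2)(3−8) = (−2)·(−7)·1·(−5) = −70 ≡ 8, so v_5 = 8^{−1} = 5 (mod 13).
  v = [12, 1, 1, 7, 5].
Step 2: syndromes of r = [4, 1, 2, 6, 7] (all sums mod 13).
  S_0 = Σ v_i r_i = 12·4 + 1·1 + 1·2 + 7·6 + 5·7 = 128 ≡ 11.
  S_1 = Σ v_i α_i r_i = 12·5·4 + 1·10·1 + 1·2·2 + 7·8·6 + 5·3·7 = 695 ≡ 6.
  α_i^2 mod 13 = [12, 9, 4, 12, 9].
  S_2 = Σ v_i α_i^2 r_i = 12·12·4 + 1·9·1 + 1·4·2 + 7·12·6 + 5·9·7 = 1412 ≡ 8.
  S = (11, 6, 8) ≠ 0, so r is not a codeword (an error is present).
Step 3: locate the error. For a single error e at position i, S_ℓ = v_i·e·α_i^ℓ, so α_err = S_1/S_0.
  S_0^{−1} = 11^{−1} = 6 (mod 13), so α_err = 6·6 = 36 ≡ 10 = α_2. Error position i = 2.
  Consistency check: S_2/S_1 = 8·11 = 88 ≡ 10 = α_err ✓ (single-error assumption holds).
Step 4: error magnitude e = S_0/v_2 = S_0·∏_{j≠2}(α_2 − α_j) = 11·1 = 11 ≡ 11 (mod 13).
Step 5: correct position 2: c_2 = r_2 − e = 1 − 11 ≡ 3 (mod 13). Hence c = [4, 3, 2, 6, 7].
  Check: interpolating c through the α_i gives m(x) = 5 + 5·x (degree < 2) with m(α_i) = c_i for every i, so c is indeed a codeword.


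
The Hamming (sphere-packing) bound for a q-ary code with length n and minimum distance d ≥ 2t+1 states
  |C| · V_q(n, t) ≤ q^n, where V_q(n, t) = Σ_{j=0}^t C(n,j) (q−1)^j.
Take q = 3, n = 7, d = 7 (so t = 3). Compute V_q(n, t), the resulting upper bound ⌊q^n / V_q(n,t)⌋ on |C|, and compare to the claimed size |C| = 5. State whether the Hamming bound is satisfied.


V_q(n, t) = 379, q^n = 2187, Hamming bound = 5, |C| = 5 ≤ bound (satisfied).

Step 1: Compute V_q(n, t) = Σ_{j=0}^3 C(n, j) (q−1)^j.
  j = 0: C(7,0)·(2)^0 = 1·1 = 1.
  j = 1: C(7,1)·(2)^1 = 7·2 = 14.
  j = 2: C(7,2)·(2)^2 = 21·4 = 84.
  j = 3: C(7,3)·(2)^3 = 35·8 = 280.
  V_q(n, t) = 1 + 14 + 84 + 280 = 379.
Step 2: q^n = 3^7 = 2187.
Step 3: Hamming bound ⌊q^n / V_q(n,t)⌋ = ⌊2187/379⌋ = 5.
Step 4: Compare |C| = 5 to 5: satisfied.
The claimed |C| lies at the Hamming bound (tight).


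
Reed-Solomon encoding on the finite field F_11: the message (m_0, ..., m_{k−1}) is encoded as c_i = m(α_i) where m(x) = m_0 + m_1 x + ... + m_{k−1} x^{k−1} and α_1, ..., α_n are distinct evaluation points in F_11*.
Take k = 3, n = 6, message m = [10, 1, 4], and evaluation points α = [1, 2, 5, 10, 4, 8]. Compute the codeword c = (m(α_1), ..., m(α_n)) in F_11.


c = [4, 6, 5, 2, 1, 10]

Message polynomial: m(x) = 10 + 1·x + 4·x^2 (mod 11).
For each evaluation point α_i, compute m(α_i) mod 11:
  α_1 = 1: Horner steps 4 → 5 → 4, so m(1) = 4.
  α_2 = 2: Horner steps 4 → 9 → 6, so m(2) = 6.
  α_3 = 5: Horner steps 4 → 10 → 5, so m(5) = 5.
  α_4 = 10: Horner steps 4 → 8 → 2, so m(10) = 2.
  α_5 = 4: Horner steps 4 → 6 → 1, so m(4) = 1.
  α_6 = 8: Horner steps 4 → 0 → 10, so m(8) = 10.
Codeword c = [4, 6, 5, 2, 1, 10] ∈ F_11^6.


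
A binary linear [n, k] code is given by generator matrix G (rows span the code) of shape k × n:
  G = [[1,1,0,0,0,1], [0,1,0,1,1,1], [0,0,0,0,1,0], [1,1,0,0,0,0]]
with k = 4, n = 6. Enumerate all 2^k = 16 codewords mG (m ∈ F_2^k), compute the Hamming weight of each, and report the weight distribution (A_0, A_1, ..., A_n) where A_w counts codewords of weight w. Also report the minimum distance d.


Weight distribution: A_0 = 1, A_1 = 2, A_2 = 4, A_3 = 6, A_4 = 3. Minimum distance d = 1.

Enumerate all 2^4 = 16 messages m ∈ F_2^4.
For each, compute codeword c = mG in F_2^6, then tally its weight.
  m = 0000 → c = 000000, weight = 0.
  m = 1000 → c = 110001, weight = 3.
  m = 0100 → c = 010111, weight = 4.
  m = 1100 → c = 100110, weight = 3.
  m = 0010 → c = 000010, weight = 1.
  m = 1010 → c = 110011, weight = 4.
  m = 0110 → c = 010101, weight = 3.
  m = 1110 → c = 100100, weight = 2.
  m = 0001 → c = 110000, weight = 2.
  m = 1001 → c = 000001, weight = 1.
  m = 0101 → c = 100111, weight = 4.
  m = 1101 → c = 010110, weight = 3.
  m = 0011 → c = 110010, weight = 3.
  m = 1011 → c = 000011, weight = 2.
  m = 0111 → c = 100101, weight = 3.
  m = 1111 → c = 010100, weight = 2.
Tally weights:
  weight 0: 1 codewords.
  weight 1: 2 codewords.
  weight 2: 4 codewords.
  weight 3: 6 codewords.
  weight 4: 3 codewords.
Minimum distance d = smallest w > 0 with A_w > 0 = 1.
Sanity: Σ A_w = 16 = 2^4 = 16 ✓.


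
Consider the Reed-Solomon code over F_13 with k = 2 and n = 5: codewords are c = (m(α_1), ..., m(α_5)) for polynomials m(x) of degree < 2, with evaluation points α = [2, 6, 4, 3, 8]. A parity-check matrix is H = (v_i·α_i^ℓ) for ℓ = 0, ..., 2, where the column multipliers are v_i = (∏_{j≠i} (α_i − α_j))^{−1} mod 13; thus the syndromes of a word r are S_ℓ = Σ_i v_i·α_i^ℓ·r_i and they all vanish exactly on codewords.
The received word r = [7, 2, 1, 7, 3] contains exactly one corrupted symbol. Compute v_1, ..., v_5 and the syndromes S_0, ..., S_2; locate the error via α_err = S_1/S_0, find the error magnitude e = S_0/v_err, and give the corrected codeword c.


S = (8, 3, 6), error at position 1, error magnitude e = 7, c = [0, 2, 1, 7, 3].

Step 1: column multipliers v_i = (∏_{j≠i}(α_i − α_j))^{−1} mod 13.
  i = 1 (α = 2): (2−6)(2−4)(2−3)(2−8) = (−4)·(−2)·(−1)·(−6) = 48 ≡ 9, so v_1 = 9^{−1} = 3 (mod 13).
  i = 2 (α = 6): (6−2)(6−4)(6−3)(6−8) = 4·2·3·(−2) = −48 ≡ 4, so v_2 = 4^{−1} = 10 (mod 13).
  i = 3 (α = 4): (4−2)(4−6)(4−3)(4−8) = 2·(−2)·1·(−4) = 16 ≡ 3, so v_3 = 3^{−1} = 9 (mod 13).
  i = 4 (α = 3): (3−2)(3−6)(3−4)(3−8) = 1·(−3)·(−1)·(−5) = −15 ≡ 11, so v_4 = 11^{−1} = 6 (mod 13).
  i = 5 (α = 8): (8−2)(8−6)(8−4)(8−3) = 6·2·4·5 = 240 ≡ 6, so v_5 = 6^{−1} = 11 (mod 13).
  v = [3, 10, 9, 6, 11].
Step 2: syndromes of r = [7, 2, 1, 7, 3] (all sums mod 13).
  S_0 = Σ v_i r_i = 3·7 + 10·2 + 9·1 + 6·7 + 11·3 = 125 ≡ 8.
  S_1 = Σ v_i α_i r_i = 3·2·7 + 10·6·2 + 9·4·1 + 6·3·7 + 11·8·3 = 588 ≡ 3.
  α_i^2 mod 13 = [4, 10, 3, 9, 12].
  S_2 = Σ v_i α_i^2 r_i = 3·4·7 + 10·10·2 + 9·3·1 + 6·9·7 + 11·12·3 = 1085 ≡ 6.
  S = (8, 3, 6) ≠ 0, so r is not a codeword (an error is present).
Step 3: locate the error. For a single error e at position i, S_ℓ = v_i·e·α_i^ℓ, so α_err = S_1/S_0.
  S_0^{−1} = 8^{−1} = 5 (mod 13), so α_err = 3·5 = 15 ≡ 2 = α_1. Error position i = 1.
  Consistency check: S_2/S_1 = 6·9 = 54 ≡ 2 = α_err ✓ (single-error assumption holds).
Step 4: error magnitude e = S_0/v_1 = S_0·∏_{j≠1}(α_1 − α_j) = 8·9 = 72 ≡ 7 (mod 13).
Step 5: correct position 1: c_1 = r_1 − e = 7 − 7 ≡ 0 (mod 13). Hence c = [0, 2, 1, 7, 3].
  Check: interpolating c through the α_i gives m(x) = 12 + 7·x (degree < 2) with m(α_i) = c_i for every i, so c is indeed a codeword.


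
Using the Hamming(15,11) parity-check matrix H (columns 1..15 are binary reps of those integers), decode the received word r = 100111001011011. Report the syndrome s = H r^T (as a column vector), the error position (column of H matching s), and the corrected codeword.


s = (1, 0, 0, 1)^T, error position = 9, corrected codeword c = 100111000011011

Compute s = H r^T mod 2 one row at a time:
  s_1 = 0 + 1 + 0 + 1 + 1 + 0 + 1 + 1 = 5 ≡ 1 (mod 2).
  s_2 = 1 + 1 + 1 + 0 + 1 + 0 + 1 + 1 = 6 ≡ 0 (mod 2).
  s_3 = 0 + 0 + 1 + 0 + 0 + 1 + 1 + 1 = 4 ≡ 0 (mod 2).
  s_4 = 1 + 0 + 1 + 0 + 1 + 1 + 0 + 1 = 5 ≡ 1 (mod 2).
s = (1, 0, 0, 1)^T — this equals column 9 of H (binary 1001), so error is at position 9.
Correct: flip bit 9 of r = 100111001011011 to get c = 100111000011011.


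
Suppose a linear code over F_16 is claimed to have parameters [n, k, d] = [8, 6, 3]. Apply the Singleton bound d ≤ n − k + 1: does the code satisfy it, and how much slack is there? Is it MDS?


Singleton RHS = n − k + 1 = 3, slack = 0, bound satisfied, MDS.

Singleton bound: d ≤ n − k + 1.
Here n = 8, k = 6, so n − k + 1 = 3.
Given d = 3, check d ≤ 3: YES.
Slack = (n − k + 1) − d = 0.
The code is MDS (slack = 0).
Description: the claimed parameters are [8, 6, 3]_16; such a code would be MDS (meets Singleton bound).


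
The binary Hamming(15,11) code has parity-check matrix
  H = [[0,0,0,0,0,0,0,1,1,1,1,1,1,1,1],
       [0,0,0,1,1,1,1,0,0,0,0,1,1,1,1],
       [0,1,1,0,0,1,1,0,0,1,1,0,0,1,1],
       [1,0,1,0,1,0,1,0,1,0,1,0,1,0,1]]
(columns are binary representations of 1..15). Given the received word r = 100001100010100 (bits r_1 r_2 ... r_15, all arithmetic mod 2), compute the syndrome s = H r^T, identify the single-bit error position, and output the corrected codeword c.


s = (0, 1, 1, 0)^T, error position = 6, corrected codeword c = 100000100010100

Compute s = H r^T mod 2 one row at a time:
  s_1 = 0 + 0 + 0 + 1 + 0 + 1 + 0 + 0 = 2 ≡ 0 (mod 2).
  s_2 = 0 + 0 + 1 + 1 + 0 + 1 + 0 + 0 = 3 ≡ 1 (mod 2).
  s_3 = 0 + 0 + 1 + 1 + 0 + 1 + 0 + 0 = 3 ≡ 1 (mod 2).
  s_4 = 1 + 0 + 0 + 1 + 0 + 1 + 1 + 0 = 4 ≡ 0 (mod 2).
s = (0, 1, 1, 0)^T — this equals column 6 of H (binary 0110), so error is at position 6.
Correct: flip bit 6 of r = 100001100010100 to get c = 100000100010100.


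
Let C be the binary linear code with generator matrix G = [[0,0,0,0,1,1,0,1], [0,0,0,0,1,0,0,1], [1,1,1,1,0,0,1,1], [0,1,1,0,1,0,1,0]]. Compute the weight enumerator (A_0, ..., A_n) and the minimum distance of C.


Weight distribution: A_0 = 1, A_1 = 1, A_2 = 2, A_3 = 2, A_4 = 3, A_5 = 3, A_6 = 2, A_7 = 2. Minimum distance d = 1.

Enumerate all 2^4 = 16 messages m ∈ F_2^4.
For each, compute codeword c = mG in F_2^8, then tally its weight.
  m = 0000 → c = 00000000, weight = 0.
  m = 1000 → c = 00001101, weight = 3.
  m = 0100 → c = 00001001, weight = 2.
  m = 1100 → c = 00000100, weight = 1.
  m = 0010 → c = 11110011, weight = 6.
  m = 1010 → c = 11111110, weight = 7.
  m = 0110 → c = 11111010, weight = 6.
  m = 1110 → c = 11110111, weight = 7.
  m = 0001 → c = 01101010, weight = 4.
  m = 1001 → c = 01100111, weight = 5.
  m = 0101 → c = 01100011, weight = 4.
  m = 1101 → c = 01101110, weight = 5.
  m = 0011 → c = 10011001, weight = 4.
  m = 1011 → c = 10010100, weight = 3.
  m = 0111 → c = 10010000, weight = 2.
  m = 1111 → c = 10011101, weight = 5.
Tally weights:
  weight 0: 1 codewords.
  weight 1: 1 codewords.
  weight 2: 2 codewords.
  weight 3: 2 codewords.
  weight 4: 3 codewords.
  weight 5: 3 codewords.
  weight 6: 2 codewords.
  weight 7: 2 codewords.
Minimum distance d = smallest w > 0 with A_w > 0 = 1.
Sanity: Σ A_w = 16 = 2^4 = 16 ✓.


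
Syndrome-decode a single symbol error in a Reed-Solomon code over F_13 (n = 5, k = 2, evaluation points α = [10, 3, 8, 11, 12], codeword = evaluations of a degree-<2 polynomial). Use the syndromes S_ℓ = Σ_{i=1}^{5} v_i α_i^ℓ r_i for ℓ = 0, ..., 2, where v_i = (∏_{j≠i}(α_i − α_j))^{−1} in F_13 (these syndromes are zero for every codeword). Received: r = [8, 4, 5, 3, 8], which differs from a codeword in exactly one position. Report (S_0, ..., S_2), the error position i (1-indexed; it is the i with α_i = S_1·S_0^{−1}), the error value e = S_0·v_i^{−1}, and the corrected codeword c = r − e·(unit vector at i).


S = (7, 6, 7), error at position 5, error magnitude e = 10, c = [8, 4, 5, 3, 11].

Step 1: column multipliers v_i = (∏_{j≠i}(α_i − α_j))^{−1} mod 13.
  i = 1 (α = 10): (10−3)(10−8)(10−11)(10−12) = 7·2·(−1)·(−2) = 28 ≡ 2, so v_1 = 2^{−1} = 7 (mod 13).
  i = 2 (α = 3): (3−10)(3−8)(3−11)(3−12) = (−7)·(−5)·(−8)·(−9) = 2520 ≡ 11, so v_2 = 11^{−1} = 6 (mod 13).
  i = 3 (α = 8): (8−10)(8−3)(8−11)(8−12) = (−2)·5·(−3)·(−4) = −120 ≡ 10, so v_3 = 10^{−1} = 4 (mod 13).
  i = 4 (α = 11): (11−10)(11−3)(11−8)(11−12) = 1·8·3·(−1) = −24 ≡ 2, so v_4 = 2^{−1} = 7 (mod 13).
  i = 5 (α = 12): (12−10)(12−3)(12−8)(12−11) = 2·9·4·1 = 72 ≡ 7, so v_5 = 7^{−1} = 2 (mod 13).
  v = [7, 6, 4, 7, 2].
Step 2: syndromes of r = [8, 4, 5, 3, 8] (all sums mod 13).
  S_0 = Σ v_i r_i = 7·8 + 6·4 + 4·5 + 7·3 + 2·8 = 137 ≡ 7.
  S_1 = Σ v_i α_i r_i = 7·10·8 + 6·3·4 + 4·8·5 + 7·11·3 + 2·12·8 = 1215 ≡ 6.
  α_i^2 mod 13 = [9, 9, 12, 4, 1].
  S_2 = Σ v_i α_i^2 r_i = 7·9·8 + 6·9·4 + 4·12·5 + 7·4·3 + 2·1·8 = 1060 ≡ 7.
  S = (7, 6, 7) ≠ 0, so r is not a codeword (an error is present).
Step 3: locate the error. For a single error e at position i, S_ℓ = v_i·e·α_i^ℓ, so α_err = S_1/S_0.
  S_0^{−1} = 7^{−1} = 2 (mod 13), so α_err = 6·2 = 12 ≡ 12 = α_5. Error position i = 5.
  Consistency check: S_2/S_1 = 7·11 = 77 ≡ 12 = α_err ✓ (single-error assumption holds).
Step 4: error magnitude e = S_0/v_5 = S_0·∏_{j≠5}(α_5 − α_j) = 7·7 = 49 ≡ 10 (mod 13).
Step 5: correct position 5: c_5 = r_5 − e = 8 − 10 ≡ 11 (mod 13). Hence c = [8, 4, 5, 3, 11].
  Check: interpolating c through the α_i gives m(x) = 6 + 8·x (degree < 2) with m(α_i) = c_i for every i, so c is indeed a codeword.


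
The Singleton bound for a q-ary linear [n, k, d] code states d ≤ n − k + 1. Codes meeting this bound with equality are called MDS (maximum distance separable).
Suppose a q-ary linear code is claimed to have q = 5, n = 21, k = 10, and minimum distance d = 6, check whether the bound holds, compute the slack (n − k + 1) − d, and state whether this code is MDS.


Singleton RHS = n − k + 1 = 12, slack = 6, bound satisfied, not MDS.

Singleton bound: d ≤ n − k + 1.
Here n = 21, k = 10, so n − k + 1 = 12.
Given d = 6, check d ≤ 12: YES.
Slack = (n − k + 1) − d = 6.
The code is NOT MDS (slack = 6 > 0).
Description: the claimed parameters are [21, 10, 6]_5; such a code would be non-MDS.


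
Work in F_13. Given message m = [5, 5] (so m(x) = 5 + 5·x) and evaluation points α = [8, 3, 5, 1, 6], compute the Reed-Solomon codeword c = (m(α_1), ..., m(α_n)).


c = [6, 7, 4, 10, 9]

Message polynomial: m(x) = 5 + 5·x (mod 13).
For each evaluation point α_i, compute m(α_i) mod 13:
  α_1 = 8: Horner steps 5 → 6, so m(8) = 6.
  α_2 = 3: Horner steps 5 → 7, so m(3) = 7.
  α_3 = 5: Horner steps 5 → 4, so m(5) = 4.
  α_4 = 1: Horner steps 5 → 10, so m(1) = 10.
  α_5 = 6: Horner steps 5 → 9, so m(6) = 9.
Codeword c = [6, 7, 4, 10, 9] ∈ F_13^5.


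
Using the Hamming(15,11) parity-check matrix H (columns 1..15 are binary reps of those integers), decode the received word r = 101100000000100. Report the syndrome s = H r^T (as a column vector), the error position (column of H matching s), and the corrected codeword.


s = (1, 0, 1, 1)^T, error position = 11, corrected codeword c = 101100000010100

Compute s = H r^T mod 2 one row at a time:
  s_1 = 0 + 0 + 0 + 0 + 0 + 1 + 0 + 0 = 1 ≡ 1 (mod 2).
  s_2 = 1 + 0 + 0 + 0 + 0 + 1 + 0 + 0 = 2 ≡ 0 (mod 2).
  s_3 = 0 + 1 + 0 + 0 + 0 + 0 + 0 + 0 = 1 ≡ 1 (mod 2).
  s_4 = 1 + 1 + 0 + 0 + 0 + 0 + 1 + 0 = 3 ≡ 1 (mod 2).
s = (1, 0, 1, 1)^T — this equals column 11 of H (binary 1011), so error is at position 11.
Correct: flip bit 11 of r = 101100000000100 to get c = 101100000010100.


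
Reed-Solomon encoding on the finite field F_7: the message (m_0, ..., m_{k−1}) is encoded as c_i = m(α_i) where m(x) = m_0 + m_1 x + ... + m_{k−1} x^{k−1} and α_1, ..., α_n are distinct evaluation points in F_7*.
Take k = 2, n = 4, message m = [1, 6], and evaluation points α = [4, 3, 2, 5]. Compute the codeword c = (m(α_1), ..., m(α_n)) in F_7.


c = [4, 5, 6, 3]

Message polynomial: m(x) = 1 + 6·x (mod 7).
For each evaluation point α_i, compute m(α_i) mod 7:
  α_1 = 4: Horner steps 6 → 4, so m(4) = 4.
  α_2 = 3: Horner steps 6 → 5, so m(3) = 5.
  α_3 = 2: Horner steps 6 → 6, so m(2) = 6.
  α_4 = 5: Horner steps 6 → 3, so m(5) = 3.
Codeword c = [4, 5, 6, 3] ∈ F_7^4.


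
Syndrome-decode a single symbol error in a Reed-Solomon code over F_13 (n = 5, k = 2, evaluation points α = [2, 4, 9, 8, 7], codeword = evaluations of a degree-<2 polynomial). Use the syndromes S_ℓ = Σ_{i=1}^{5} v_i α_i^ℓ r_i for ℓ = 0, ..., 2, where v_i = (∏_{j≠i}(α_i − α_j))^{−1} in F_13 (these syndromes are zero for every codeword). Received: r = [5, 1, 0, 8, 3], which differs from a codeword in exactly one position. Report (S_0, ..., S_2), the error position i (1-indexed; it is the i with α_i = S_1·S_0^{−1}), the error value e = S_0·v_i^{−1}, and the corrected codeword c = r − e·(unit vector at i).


S = (10, 7, 1), error at position 1, error magnitude e = 1, c = [4, 1, 0, 8, 3].

Step 1: column multipliers v_i = (∏_{j≠i}(α_i − α_j))^{−1} mod 13.
  i = 1 (α = 2): (2−4)(2−9)(2−8)(2−7) = (−2)·(−7)·(−6)·(−5) = 420 ≡ 4, so v_1 = 4^{−1} = 10 (mod 13).
  i = 2 (α = 4): (4−2)(4−9)(4−8)(4−7) = 2·(−5)·(−4)·(−3) = −120 ≡ 10, so v_2 = 10^{−1} = 4 (mod 13).
  i = 3 (α = 9): (9−2)(9−4)(9−8)(9−7) = 7·5·1·2 = 70 ≡ 5, so v_3 = 5^{−1} = 8 (mod 13).
  i = 4 (α = 8): (8−2)(8−4)(8−9)(8−7) = 6·4·(−1)·1 = −24 ≡ 2, so v_4 = 2^{−1} = 7 (mod 13).
  i = 5 (α = 7): (7−2)(7−4)(7−9)(7−8) = 5·3·(−2)·(−1) = 30 ≡ 4, so v_5 = 4^{−1} = 10 (mod 13).
  v = [10, 4, 8, 7, 10].
Step 2: syndromes of r = [5, 1, 0, 8, 3] (all sums mod 13).
  S_0 = Σ v_i r_i = 10·5 + 4·1 + 8·0 + 7·8 + 10·3 = 140 ≡ 10.
  S_1 = Σ v_i α_i r_i = 10·2·5 + 4·4·1 + 8·9·0 + 7·8·8 + 10·7·3 = 774 ≡ 7.
  α_i^2 mod 13 = [4, 3, 3, 12, 10].
  S_2 = Σ v_i α_i^2 r_i = 10·4·5 + 4·3·1 + 8·3·0 + 7·12·8 + 10·10·3 = 1184 ≡ 1.
  S = (10, 7, 1) ≠ 0, so r is not a codeword (an error is present).
Step 3: locate the error. For a single error e at position i, S_ℓ = v_i·e·α_i^ℓ, so α_err = S_1/S_0.
  S_0^{−1} = 10^{−1} = 4 (mod 13), so α_err = 7·4 = 28 ≡ 2 = α_1. Error position i = 1.
  Consistency check: S_2/S_1 = 1·2 = 2 ≡ 2 = α_err ✓ (single-error assumption holds).
Step 4: error magnitude e = S_0/v_1 = S_0·∏_{j≠1}(α_1 − α_j) = 10·4 = 40 ≡ 1 (mod 13).
Step 5: correct position 1: c_1 = r_1 − e = 5 − 1 ≡ 4 (mod 13). Hence c = [4, 1, 0, 8, 3].
  Check: interpolating c through the α_i gives m(x) = 7 + 5·x (degree < 2) with m(α_i) = c_i for every i, so c is indeed a codeword.


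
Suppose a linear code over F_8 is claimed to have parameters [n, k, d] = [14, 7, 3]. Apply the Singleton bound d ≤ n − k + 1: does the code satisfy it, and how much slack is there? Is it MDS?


Singleton RHS = n − k + 1 = 8, slack = 5, bound satisfied, not MDS.

Singleton bound: d ≤ n − k + 1.
Here n = 14, k = 7, so n − k + 1 = 8.
Given d = 3, check d ≤ 8: YES.
Slack = (n − k + 1) − d = 5.
The code is NOT MDS (slack = 5 > 0).
Description: the claimed parameters are [14, 7, 3]_8; such a code would be non-MDS.


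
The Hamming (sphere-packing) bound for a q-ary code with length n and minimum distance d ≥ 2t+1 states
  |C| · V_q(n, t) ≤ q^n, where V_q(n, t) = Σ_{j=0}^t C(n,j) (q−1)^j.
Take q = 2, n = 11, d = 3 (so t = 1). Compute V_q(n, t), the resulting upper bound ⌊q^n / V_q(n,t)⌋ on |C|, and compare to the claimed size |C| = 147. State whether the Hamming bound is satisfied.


V_q(n, t) = 12, q^n = 2048, Hamming bound = 170, |C| = 147 ≤ bound (satisfied).

Step 1: Compute V_q(n, t) = Σ_{j=0}^1 C(n, j) (q−1)^j.
  j = 0: C(11,0)·(1)^0 = 1·1 = 1.
  j = 1: C(11,1)·(1)^1 = 11·1 = 11.
  V_q(n, t) = 1 + 11 = 12.
Step 2: q^n = 2^11 = 2048.
Step 3: Hamming bound ⌊q^n / V_q(n,t)⌋ = ⌊2048/12⌋ = 170.
Step 4: Compare |C| = 147 to 170: satisfied.
The claimed |C| lies below the Hamming bound.


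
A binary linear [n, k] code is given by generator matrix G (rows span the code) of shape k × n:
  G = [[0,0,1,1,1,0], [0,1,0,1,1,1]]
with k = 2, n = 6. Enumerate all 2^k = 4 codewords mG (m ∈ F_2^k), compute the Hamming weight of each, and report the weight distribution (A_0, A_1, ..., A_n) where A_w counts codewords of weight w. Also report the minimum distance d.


Weight distribution: A_0 = 1, A_3 = 2, A_4 = 1. Minimum distance d = 3.

Enumerate all 2^2 = 4 messages m ∈ F_2^2.
For each, compute codeword c = mG in F_2^6, then tally its weight.
  m = 00 → c = 000000, weight = 0.
  m = 10 → c = 001110, weight = 3.
  m = 01 → c = 010111, weight = 4.
  m = 11 → c = 011001, weight = 3.
Tally weights:
  weight 0: 1 codewords.
  weight 3: 2 codewords.
  weight 4: 1 codewords.
Minimum distance d = smallest w > 0 with A_w > 0 = 3.
Sanity: Σ A_w = 4 = 2^2 = 4 ✓.


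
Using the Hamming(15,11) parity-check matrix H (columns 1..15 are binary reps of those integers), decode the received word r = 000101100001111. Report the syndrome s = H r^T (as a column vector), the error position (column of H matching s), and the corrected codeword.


s = (0, 1, 0, 1)^T, error position = 5, corrected codeword c = 000111100001111

Compute s = H r^T mod 2 one row at a time:
  s_1 = 0 + 0 + 0 + 0 + 1 + 1 + 1 + 1 = 4 ≡ 0 (mod 2).
  s_2 = 1 + 0 + 1 + 1 + 1 + 1 + 1 + 1 = 7 ≡ 1 (mod 2).
  s_3 = 0 + 0 + 1 + 1 + 0 + 0 + 1 + 1 = 4 ≡ 0 (mod 2).
  s_4 = 0 + 0 + 0 + 1 + 0 + 0 + 1 + 1 = 3 ≡ 1 (mod 2).
s = (0, 1, 0, 1)^T — this equals column 5 of H (binary 0101), so error is at position 5.
Correct: flip bit 5 of r = 000101100001111 to get c = 000111100001111.


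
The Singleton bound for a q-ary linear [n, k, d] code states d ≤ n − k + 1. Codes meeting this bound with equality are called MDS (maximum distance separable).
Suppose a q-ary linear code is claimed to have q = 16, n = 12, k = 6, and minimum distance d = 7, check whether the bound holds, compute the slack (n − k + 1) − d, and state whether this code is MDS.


Singleton RHS = n − k + 1 = 7, slack = 0, bound satisfied, MDS.

Singleton bound: d ≤ n − k + 1.
Here n = 12, k = 6, so n − k + 1 = 7.
Given d = 7, check d ≤ 7: YES.
Slack = (n − k + 1) − d = 0.
The code is MDS (slack = 0).
Description: the claimed parameters are [12, 6, 7]_16; such a code would be MDS (meets Singleton bound).


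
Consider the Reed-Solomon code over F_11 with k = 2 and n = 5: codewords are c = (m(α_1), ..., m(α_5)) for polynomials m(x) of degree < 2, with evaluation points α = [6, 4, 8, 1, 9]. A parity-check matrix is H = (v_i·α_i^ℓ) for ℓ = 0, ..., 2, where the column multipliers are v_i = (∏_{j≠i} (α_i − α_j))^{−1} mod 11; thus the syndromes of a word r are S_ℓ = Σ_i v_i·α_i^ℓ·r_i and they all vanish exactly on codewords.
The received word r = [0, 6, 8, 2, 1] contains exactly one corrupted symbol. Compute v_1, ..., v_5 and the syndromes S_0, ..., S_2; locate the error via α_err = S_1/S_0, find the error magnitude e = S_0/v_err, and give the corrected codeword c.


S = (3, 1, 4), error at position 2, error magnitude e = 3, c = [0, 3, 8, 2, 1].

Step 1: column multipliers v_i = (∏_{j≠i}(α_i − α_j))^{−1} mod 11.
  i = 1 (α = 6): (6−4)(6−8)(6−1)(6−9) = 2·(−2)·5·(−3) = 60 ≡ 5, so v_1 = 5^{−1} = 9 (mod 11).
  i = 2 (α = 4): (4−6)(4−8)(4−1)(4−9) = (−2)·(−4)·3·(−5) = −120 ≡ 1, so v_2 = 1^{−1} = 1 (mod 11).
  i = 3 (α = 8): (8−6)(8−4)(8−1)(8−9) = 2·4·7·(−1) = −56 ≡ 10, so v_3 = 10^{−1} = 10 (mod 11).
  i = 4 (α = 1): (1−6)(1−4)(1−8)(1−9) = (−5)·(−3)·(−7)·(−8) = 840 ≡ 4, so v_4 = 4^{−1} = 3 (mod 11).
  i = 5 (α = 9): (9−6)(9−4)(9−8)(9−1) = 3·5·1·8 = 120 ≡ 10, so v_5 = 10^{−1} = 10 (mod 11).
  v = [9, 1, 10, 3, 10].
Step 2: syndromes of r = [0, 6, 8, 2, 1] (all sums mod 11).
  S_0 = Σ v_i r_i = 9·0 + 1·6 + 10·8 + 3·2 + 10·1 = 102 ≡ 3.
  S_1 = Σ v_i α_i r_i = 9·6·0 + 1·4·6 + 10·8·8 + 3·1·2 + 10·9·1 = 760 ≡ 1.
  α_i^2 mod 11 = [3, 5, 9, 1, 4].
  S_2 = Σ v_i α_i^2 r_i = 9·3·0 + 1·5·6 + 10·9·8 + 3·1·2 + 10·4·1 = 796 ≡ 4.
  S = (3, 1, 4) ≠ 0, so r is not a codeword (an error is present).
Step 3: locate the error. For a single error e at position i, S_ℓ = v_i·e·α_i^ℓ, so α_err = S_1/S_0.
  S_0^{−1} = 3^{−1} = 4 (mod 11), so α_err = 1·4 = 4 ≡ 4 = α_2. Error position i = 2.
  Consistency check: S_2/S_1 = 4·1 = 4 ≡ 4 = α_err ✓ (single-error assumption holds).
Step 4: error magnitude e = S_0/v_2 = S_0·∏_{j≠2}(α_2 − α_j) = 3·1 = 3 ≡ 3 (mod 11).
Step 5: correct position 2: c_2 = r_2 − e = 6 − 3 ≡ 3 (mod 11). Hence c = [0, 3, 8, 2, 1].
  Check: interpolating c through the α_i gives m(x) = 9 + 4·x (degree < 2) with m(α_i) = c_i for every i, so c is indeed a codeword.


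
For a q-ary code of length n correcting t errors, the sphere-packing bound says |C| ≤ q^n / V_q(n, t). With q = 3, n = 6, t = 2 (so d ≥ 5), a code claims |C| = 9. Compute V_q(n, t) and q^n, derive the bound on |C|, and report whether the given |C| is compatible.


V_q(n, t) = 73, q^n = 729, Hamming bound = 9, |C| = 9 ≤ bound (satisfied).

Step 1: Compute V_q(n, t) = Σ_{j=0}^2 C(n, j) (q−1)^j.
  j = 0: C(6,0)·(2)^0 = 1·1 = 1.
  j = 1: C(6,1)·(2)^1 = 6·2 = 12.
  j = 2: C(6,2)·(2)^2 = 15·4 = 60.
  V_q(n, t) = 1 + 12 + 60 = 73.
Step 2: q^n = 3^6 = 729.
Step 3: Hamming bound ⌊q^n / V_q(n,t)⌋ = ⌊729/73⌋ = 9.
Step 4: Compare |C| = 9 to 9: satisfied.
The claimed |C| lies at the Hamming bound (tight).


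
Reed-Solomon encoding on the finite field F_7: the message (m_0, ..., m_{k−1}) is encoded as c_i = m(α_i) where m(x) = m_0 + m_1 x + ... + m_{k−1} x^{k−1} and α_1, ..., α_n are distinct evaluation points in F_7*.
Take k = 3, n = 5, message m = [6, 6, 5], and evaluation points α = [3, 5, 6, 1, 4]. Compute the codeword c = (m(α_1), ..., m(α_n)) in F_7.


c = [6, 0, 5, 3, 5]

Message polynomial: m(x) = 6 + 6·x + 5·x^2 (mod 7).
For each evaluation point α_i, compute m(α_i) mod 7:
  α_1 = 3: Horner steps 5 → 0 → 6, so m(3) = 6.
  α_2 = 5: Horner steps 5 → 3 → 0, so m(5) = 0.
  α_3 = 6: Horner steps 5 → 1 → 5, so m(6) = 5.
  α_4 = 1: Horner steps 5 → 4 → 3, so m(1) = 3.
  α_5 = 4: Horner steps 5 → 5 → 5, so m(4) = 5.
Codeword c = [6, 0, 5, 3, 5] ∈ F_7^5.


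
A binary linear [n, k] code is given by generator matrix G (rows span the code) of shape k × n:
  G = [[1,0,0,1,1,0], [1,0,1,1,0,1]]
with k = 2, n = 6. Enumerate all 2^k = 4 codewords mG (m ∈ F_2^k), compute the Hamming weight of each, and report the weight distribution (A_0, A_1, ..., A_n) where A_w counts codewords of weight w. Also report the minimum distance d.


Weight distribution: A_0 = 1, A_3 = 2, A_4 = 1. Minimum distance d = 3.

Enumerate all 2^2 = 4 messages m ∈ F_2^2.
For each, compute codeword c = mG in F_2^6, then tally its weight.
  m = 00 → c = 000000, weight = 0.
  m = 10 → c = 100110, weight = 3.
  m = 01 → c = 101101, weight = 4.
  m = 11 → c = 001011, weight = 3.
Tally weights:
  weight 0: 1 codewords.
  weight 3: 2 codewords.
  weight 4: 1 codewords.
Minimum distance d = smallest w > 0 with A_w > 0 = 3.
Sanity: Σ A_w = 4 = 2^2 = 4 ✓.
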